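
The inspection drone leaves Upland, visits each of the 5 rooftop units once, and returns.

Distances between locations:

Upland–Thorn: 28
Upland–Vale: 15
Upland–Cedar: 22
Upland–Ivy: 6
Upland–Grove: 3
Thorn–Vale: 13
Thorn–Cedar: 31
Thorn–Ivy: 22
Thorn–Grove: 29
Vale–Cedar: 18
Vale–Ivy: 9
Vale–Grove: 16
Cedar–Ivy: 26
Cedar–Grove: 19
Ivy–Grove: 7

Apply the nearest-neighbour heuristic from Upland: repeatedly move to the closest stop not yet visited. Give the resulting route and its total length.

Total distance 85 via the nearest-neighbour route Upland → Grove → Ivy → Vale → Thorn → Cedar → Upland.

Upland → [Grove:3 / Ivy:6 / Vale:15 / Cedar:22 / Thorn:28] → Grove (3)
Grove → [Ivy:7 / Vale:16 / Cedar:19 / Thorn:29] → Ivy (7)
Ivy → [Vale:9 / Thorn:22 / Cedar:26] → Vale (9)
Vale → [Thorn:13 / Cedar:18] → Thorn (13)
Thorn → [Cedar:31] → Cedar (31)
Return Cedar→Upland: 22.
Total = 3 + 7 + 9 + 13 + 31 + 22 = 85.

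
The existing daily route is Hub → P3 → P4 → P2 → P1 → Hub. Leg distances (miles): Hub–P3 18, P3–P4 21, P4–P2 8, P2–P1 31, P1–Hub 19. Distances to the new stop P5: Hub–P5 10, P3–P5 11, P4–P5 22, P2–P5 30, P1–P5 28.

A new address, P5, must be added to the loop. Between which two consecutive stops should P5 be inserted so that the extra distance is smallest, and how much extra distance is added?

Insertion cost between consecutive stops i–j is d(i,P5) + d(P5,j) − d(i,j):
  between Hub and P3: 10 + 11 − 18 = 3
  between P3 and P4: 11 + 22 − 21 = 12
  between P4 and P2: 22 + 30 − 8 = 44
  between P2 and P1: 30 + 28 − 31 = 27
  between P1 and Hub: 28 + 10 − 19 = 19
Cheapest insertion is between Hub and P3, adding 3.
New total = 97 + 3 = 100.

Adding 3 miles by placing P5 on the Hub–P3 leg.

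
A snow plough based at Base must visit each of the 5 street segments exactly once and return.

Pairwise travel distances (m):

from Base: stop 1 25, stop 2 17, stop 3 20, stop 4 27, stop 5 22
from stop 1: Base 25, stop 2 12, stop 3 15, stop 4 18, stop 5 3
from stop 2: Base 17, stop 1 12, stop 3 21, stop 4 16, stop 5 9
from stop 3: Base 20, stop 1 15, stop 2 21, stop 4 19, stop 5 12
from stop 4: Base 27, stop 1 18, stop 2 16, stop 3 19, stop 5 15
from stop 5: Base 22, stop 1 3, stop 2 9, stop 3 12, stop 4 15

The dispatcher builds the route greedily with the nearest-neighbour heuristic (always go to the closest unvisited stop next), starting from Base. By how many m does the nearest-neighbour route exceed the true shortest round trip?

The nearest-neighbour route is 4 m longer than optimal.

From Base: stop 2=17, stop 3=20, stop 5=22, stop 1=25, stop 4=27 → choose stop 2 (17).
From stop 2: stop 5=9, stop 1=12, stop 4=16, stop 3=21 → choose stop 5 (9).
From stop 5: stop 1=3, stop 3=12, stop 4=15 → choose stop 1 (3).
From stop 1: stop 3=15, stop 4=18 → choose stop 3 (15).
From stop 3: stop 4=19 → choose stop 4 (19).
NN route Base → stop 2 → stop 5 → stop 1 → stop 3 → stop 4 → Base costs 90.
Optimal: Base → stop 2 → stop 1 → stop 5 → stop 4 → stop 3 → Base costs 86 (by enumerating all 60 distinct tours).
Excess = 90 − 86 = 4.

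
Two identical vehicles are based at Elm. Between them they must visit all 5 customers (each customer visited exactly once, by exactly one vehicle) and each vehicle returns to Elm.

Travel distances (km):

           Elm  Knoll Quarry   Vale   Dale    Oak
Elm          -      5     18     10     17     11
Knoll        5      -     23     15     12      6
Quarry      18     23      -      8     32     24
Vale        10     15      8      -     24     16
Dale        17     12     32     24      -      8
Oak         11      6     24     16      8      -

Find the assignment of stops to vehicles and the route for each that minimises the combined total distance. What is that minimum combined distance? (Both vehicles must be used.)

Try each way of splitting the stops between the two vehicles (each non-empty) and, for each split, find the best tour for each vehicle:
  {Knoll} + {Quarry, Vale, Dale, Oak}: 10 + 67 = 77
  {Quarry} + {Knoll, Vale, Dale, Oak}: 36 + 51 = 87
  {Knoll, Quarry} + {Vale, Dale, Oak}: 46 + 51 = 97
  {Vale} + {Knoll, Quarry, Dale, Oak}: 20 + 67 = 87
  {Knoll, Vale} + {Quarry, Dale, Oak}: 30 + 67 = 97
  {Quarry, Vale} + {Knoll, Dale, Oak}: 36 + 36 = 72
  … (15 splits in total)
Best: vehicle 1 Elm → Quarry → Vale → Elm = 36; vehicle 2 Elm → Knoll → Dale → Oak → Elm = 36; combined 72.

72 km — the smallest possible combined total.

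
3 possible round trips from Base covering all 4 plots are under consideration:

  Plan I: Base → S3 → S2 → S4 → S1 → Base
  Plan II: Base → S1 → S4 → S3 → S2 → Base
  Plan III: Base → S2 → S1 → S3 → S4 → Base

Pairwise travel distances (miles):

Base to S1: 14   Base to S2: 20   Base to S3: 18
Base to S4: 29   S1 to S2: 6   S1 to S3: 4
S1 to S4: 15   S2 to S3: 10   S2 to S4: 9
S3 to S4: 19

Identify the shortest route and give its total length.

Plan I: 18 + 10 + 9 + 15 + 14 = 66
Plan II: 14 + 15 + 19 + 10 + 20 = 78
Plan III: 20 + 6 + 4 + 19 + 29 = 78

Shortest is Plan I, total 66 miles.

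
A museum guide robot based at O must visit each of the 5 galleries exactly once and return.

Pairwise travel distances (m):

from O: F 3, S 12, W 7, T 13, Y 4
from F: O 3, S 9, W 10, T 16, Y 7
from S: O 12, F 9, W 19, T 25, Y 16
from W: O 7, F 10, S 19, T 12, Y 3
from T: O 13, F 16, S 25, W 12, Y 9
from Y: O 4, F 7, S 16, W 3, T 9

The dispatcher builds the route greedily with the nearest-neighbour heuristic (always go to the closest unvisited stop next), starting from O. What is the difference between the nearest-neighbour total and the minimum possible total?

Excess over optimum: 6 m.

From O: F=3, Y=4, W=7, S=12, T=13 → choose F (3).
From F: Y=7, S=9, W=10, T=16 → choose Y (7).
From Y: W=3, T=9, S=16 → choose W (3).
From W: T=12, S=19 → choose T (12).
From T: S=25 → choose S (25).
NN route O → F → Y → W → T → S → O costs 62.
Optimal: O → F → S → W → T → Y → O costs 56 (by enumerating all 60 distinct tours).
Excess = 62 − 56 = 6.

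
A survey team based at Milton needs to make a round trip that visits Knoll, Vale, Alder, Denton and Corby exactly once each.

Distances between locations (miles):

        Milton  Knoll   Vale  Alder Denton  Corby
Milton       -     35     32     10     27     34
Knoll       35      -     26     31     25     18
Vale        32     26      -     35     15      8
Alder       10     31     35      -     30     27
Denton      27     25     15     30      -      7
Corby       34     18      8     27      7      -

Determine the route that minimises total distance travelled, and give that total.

109 miles — the shortest possible round trip.

There are 60 distinct closed tours to check (reversals are equivalent).
Milton→Knoll→Vale→Alder→Denton→Corby→Milton: 35+26+35+30+7+34 = 167
Milton→Knoll→Vale→Alder→Corby→Denton→Milton: 35+26+35+27+7+27 = 157
Milton→Knoll→Vale→Denton→Alder→Corby→Milton: 35+26+15+30+27+34 = 167
Milton→Knoll→Vale→Denton→Corby→Alder→Milton: 35+26+15+7+27+10 = 120
Milton→Knoll→Vale→Corby→Alder→Denton→Milton: 35+26+8+27+30+27 = 153
Milton→Knoll→Vale→Corby→Denton→Alder→Milton: 35+26+8+7+30+10 = 116
Milton→Knoll→Alder→Vale→Denton→Corby→Milton: 35+31+35+15+7+34 = 157
Milton→Knoll→Alder→Vale→Corby→Denton→Milton: 35+31+35+8+7+27 = 143
Milton→Knoll→Alder→Denton→Vale→Corby→Milton: 35+31+30+15+8+34 = 153
Milton→Knoll→Alder→Denton→Corby→Vale→Milton: 35+31+30+7+8+32 = 143
Milton→Knoll→Alder→Corby→Vale→Denton→Milton: 35+31+27+8+15+27 = 143
Milton→Knoll→Alder→Corby→Denton→Vale→Milton: 35+31+27+7+15+32 = 147
Milton→Knoll→Denton→Vale→Alder→Corby→Milton: 35+25+15+35+27+34 = 171
Milton→Knoll→Denton→Vale→Corby→Alder→Milton: 35+25+15+8+27+10 = 120
… (46 more)
Milton→Alder→Knoll→Vale→Corby→Denton→Milton: 10+31+26+8+7+27 = 109  ← best
The minimum is 109.
One optimal route: Milton → Alder → Knoll → Vale → Corby → Denton → Milton (or its reverse).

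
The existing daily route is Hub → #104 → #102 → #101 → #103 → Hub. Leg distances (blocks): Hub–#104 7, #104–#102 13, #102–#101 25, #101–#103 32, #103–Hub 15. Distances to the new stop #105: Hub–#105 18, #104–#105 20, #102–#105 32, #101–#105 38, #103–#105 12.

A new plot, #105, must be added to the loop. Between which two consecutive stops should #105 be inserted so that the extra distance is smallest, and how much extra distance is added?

Insertion cost between consecutive stops i–j is d(i,#105) + d(#105,j) − d(i,j):
  between Hub and #104: 18 + 20 − 7 = 31
  between #104 and #102: 20 + 32 − 13 = 39
  between #102 and #101: 32 + 38 − 25 = 45
  between #101 and #103: 38 + 12 − 32 = 18
  between #103 and Hub: 12 + 18 − 15 = 15
Cheapest insertion is between #103 and Hub, adding 15.
New total = 92 + 15 = 107.

Minimum extra distance: 15 blocks, inserting #105 between #103 and Hub.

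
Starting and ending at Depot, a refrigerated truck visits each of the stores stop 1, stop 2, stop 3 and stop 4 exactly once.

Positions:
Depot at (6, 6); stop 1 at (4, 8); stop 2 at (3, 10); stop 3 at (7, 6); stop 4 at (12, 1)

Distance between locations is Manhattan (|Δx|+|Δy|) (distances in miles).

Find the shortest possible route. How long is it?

There are 12 distinct closed tours to check (reversals are equivalent).
Depot - stop 1 - stop 2 - stop 3 - stop 4 - Depot: 4+3+8+10+11 = 36
Depot - stop 1 - stop 2 - stop 4 - stop 3 - Depot: 4+3+18+10+1 = 36
Depot - stop 1 - stop 3 - stop 2 - stop 4 - Depot: 4+5+8+18+11 = 46
Depot - stop 1 - stop 3 - stop 4 - stop 2 - Depot: 4+5+10+18+7 = 44
Depot - stop 1 - stop 4 - stop 2 - stop 3 - Depot: 4+15+18+8+1 = 46
Depot - stop 1 - stop 4 - stop 3 - stop 2 - Depot: 4+15+10+8+7 = 44
Depot - stop 2 - stop 1 - stop 3 - stop 4 - Depot: 7+3+5+10+11 = 36
Depot - stop 2 - stop 1 - stop 4 - stop 3 - Depot: 7+3+15+10+1 = 36
Depot - stop 2 - stop 3 - stop 1 - stop 4 - Depot: 7+8+5+15+11 = 46
Depot - stop 2 - stop 4 - stop 1 - stop 3 - Depot: 7+18+15+5+1 = 46
Depot - stop 3 - stop 1 - stop 2 - stop 4 - Depot: 1+5+3+18+11 = 38
Depot - stop 3 - stop 2 - stop 1 - stop 4 - Depot: 1+8+3+15+11 = 38
The minimum is 36.
One optimal route: Depot → stop 1 → stop 2 → stop 3 → stop 4 → Depot (or its reverse).

36 miles — the shortest possible round trip.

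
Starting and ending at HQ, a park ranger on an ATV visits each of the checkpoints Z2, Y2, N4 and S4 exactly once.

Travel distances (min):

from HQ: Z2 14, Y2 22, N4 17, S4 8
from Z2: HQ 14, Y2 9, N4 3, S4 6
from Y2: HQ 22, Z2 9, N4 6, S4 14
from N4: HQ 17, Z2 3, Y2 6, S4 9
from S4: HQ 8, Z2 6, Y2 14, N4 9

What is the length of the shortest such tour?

HQ-Z2-Y2-N4-S4-HQ: 14+9+6+9+8 = 46
HQ-Z2-Y2-S4-N4-HQ: 14+9+14+9+17 = 63
HQ-Z2-N4-Y2-S4-HQ: 14+3+6+14+8 = 45
HQ-Z2-N4-S4-Y2-HQ: 14+3+9+14+22 = 62
HQ-Z2-S4-Y2-N4-HQ: 14+6+14+6+17 = 57
HQ-Z2-S4-N4-Y2-HQ: 14+6+9+6+22 = 57
HQ-Y2-Z2-N4-S4-HQ: 22+9+3+9+8 = 51
HQ-Y2-Z2-S4-N4-HQ: 22+9+6+9+17 = 63
HQ-Y2-N4-Z2-S4-HQ: 22+6+3+6+8 = 45
HQ-Y2-S4-Z2-N4-HQ: 22+14+6+3+17 = 62
HQ-N4-Z2-Y2-S4-HQ: 17+3+9+14+8 = 51
HQ-N4-Y2-Z2-S4-HQ: 17+6+9+6+8 = 46
The minimum is 45.
One optimal route: HQ → Z2 → N4 → Y2 → S4 → HQ (or its reverse).

45 min — the shortest possible round trip.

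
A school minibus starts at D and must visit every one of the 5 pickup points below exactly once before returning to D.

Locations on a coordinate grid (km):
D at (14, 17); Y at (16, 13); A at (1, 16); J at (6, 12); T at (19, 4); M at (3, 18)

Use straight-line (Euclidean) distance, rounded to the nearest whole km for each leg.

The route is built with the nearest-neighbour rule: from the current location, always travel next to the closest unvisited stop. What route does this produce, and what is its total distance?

Total distance 48 km via the nearest-neighbour route D → Y → T → J → A → M → D.

At D the remaining stops are Y 4, J 9, M 11, A 13, T 14; go to Y.
At Y the remaining stops are T 9, J 10, M 14, A 15; go to T.
At T the remaining stops are J 15, M 21, A 22; go to J.
At J the remaining stops are A 6, M 7; go to A.
At A the remaining stops are M 3; go to M.
Return M→D: 11.
Total = 4 + 9 + 15 + 6 + 3 + 11 = 48.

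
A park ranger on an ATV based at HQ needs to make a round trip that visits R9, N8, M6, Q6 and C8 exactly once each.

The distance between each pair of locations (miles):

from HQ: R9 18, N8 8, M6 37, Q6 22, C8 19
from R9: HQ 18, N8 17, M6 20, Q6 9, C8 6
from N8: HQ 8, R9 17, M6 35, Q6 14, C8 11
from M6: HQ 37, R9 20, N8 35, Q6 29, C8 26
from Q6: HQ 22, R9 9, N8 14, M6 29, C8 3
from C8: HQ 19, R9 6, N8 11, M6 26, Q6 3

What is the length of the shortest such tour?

Shortest round trip = 88 miles.

With 5 stops there are 5!/2 = 60 distinct round trips (a route and its reverse cost the same).
HQ → R9 → N8 → M6 → Q6 → C8 → HQ: 18+17+35+29+3+19 = 121
HQ → R9 → N8 → M6 → C8 → Q6 → HQ: 18+17+35+26+3+22 = 121
HQ → R9 → N8 → Q6 → M6 → C8 → HQ: 18+17+14+29+26+19 = 123
HQ → R9 → N8 → Q6 → C8 → M6 → HQ: 18+17+14+3+26+37 = 115
HQ → R9 → N8 → C8 → M6 → Q6 → HQ: 18+17+11+26+29+22 = 123
HQ → R9 → N8 → C8 → Q6 → M6 → HQ: 18+17+11+3+29+37 = 115
HQ → R9 → M6 → N8 → Q6 → C8 → HQ: 18+20+35+14+3+19 = 109
HQ → R9 → M6 → N8 → C8 → Q6 → HQ: 18+20+35+11+3+22 = 109
HQ → R9 → M6 → Q6 → N8 → C8 → HQ: 18+20+29+14+11+19 = 111
HQ → R9 → M6 → Q6 → C8 → N8 → HQ: 18+20+29+3+11+8 = 89
HQ → R9 → M6 → C8 → N8 → Q6 → HQ: 18+20+26+11+14+22 = 111
HQ → R9 → M6 → C8 → Q6 → N8 → HQ: 18+20+26+3+14+8 = 89
HQ → R9 → Q6 → N8 → M6 → C8 → HQ: 18+9+14+35+26+19 = 121
HQ → R9 → Q6 → N8 → C8 → M6 → HQ: 18+9+14+11+26+37 = 115
… (46 more)
HQ → N8 → Q6 → C8 → R9 → M6 → HQ: 8+14+3+6+20+37 = 88  ← best
The minimum is 88.
One optimal route: HQ → N8 → Q6 → C8 → R9 → M6 → HQ (or its reverse).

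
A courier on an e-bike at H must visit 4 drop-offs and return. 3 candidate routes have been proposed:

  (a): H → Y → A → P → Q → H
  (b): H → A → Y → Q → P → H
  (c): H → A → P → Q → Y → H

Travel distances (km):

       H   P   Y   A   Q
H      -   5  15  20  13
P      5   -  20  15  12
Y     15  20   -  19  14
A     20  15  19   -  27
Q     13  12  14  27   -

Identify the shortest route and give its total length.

Shortest is (b), total 70 km.

(a): 15 + 19 + 15 + 12 + 13 = 74
(b): 20 + 19 + 14 + 12 + 5 = 70
(c): 20 + 15 + 12 + 14 + 15 = 76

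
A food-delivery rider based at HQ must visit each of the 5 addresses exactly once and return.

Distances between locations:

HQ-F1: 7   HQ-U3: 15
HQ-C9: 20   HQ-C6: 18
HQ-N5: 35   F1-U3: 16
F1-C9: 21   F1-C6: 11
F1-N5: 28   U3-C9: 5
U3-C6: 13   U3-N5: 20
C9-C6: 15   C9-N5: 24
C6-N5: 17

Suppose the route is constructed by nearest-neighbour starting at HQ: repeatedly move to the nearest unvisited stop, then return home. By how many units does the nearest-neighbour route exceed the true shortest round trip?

HQ: F1=7, U3=15, C6=18, C9=20, N5=35 ⇒ F1
F1: C6=11, U3=16, C9=21, N5=28 ⇒ C6
C6: U3=13, C9=15, N5=17 ⇒ U3
U3: C9=5, N5=20 ⇒ C9
C9: N5=24 ⇒ N5
NN route HQ → F1 → C6 → U3 → C9 → N5 → HQ costs 95.
Optimal: HQ → F1 → C6 → N5 → C9 → U3 → HQ costs 79 (by enumerating all 60 distinct tours).
Excess = 95 − 79 = 16.

16 longer than the optimal tour.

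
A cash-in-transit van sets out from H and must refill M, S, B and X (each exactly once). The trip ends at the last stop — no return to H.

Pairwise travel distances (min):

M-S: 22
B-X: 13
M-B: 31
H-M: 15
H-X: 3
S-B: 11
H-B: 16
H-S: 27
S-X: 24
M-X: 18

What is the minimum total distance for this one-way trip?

Minimum one-way distance = 49 min.

There are 4! = 24 possible orderings.
H→M→S→B→X: 15+22+11+13 = 61
H→M→S→X→B: 15+22+24+13 = 74
H→M→B→S→X: 15+31+11+24 = 81
H→M→B→X→S: 15+31+13+24 = 83
H→M→X→S→B: 15+18+24+11 = 68
H→M→X→B→S: 15+18+13+11 = 57
H→S→M→B→X: 27+22+31+13 = 93
H→S→M→X→B: 27+22+18+13 = 80
H→S→B→M→X: 27+11+31+18 = 87
H→S→B→X→M: 27+11+13+18 = 69
H→S→X→M→B: 27+24+18+31 = 100
H→S→X→B→M: 27+24+13+31 = 95
H→B→M→S→X: 16+31+22+24 = 93
H→B→M→X→S: 16+31+18+24 = 89
… (10 more)
H→X→B→S→M: 3+13+11+22 = 49  ← best
The minimum is 49.
One shortest path: H → X → B → S → M.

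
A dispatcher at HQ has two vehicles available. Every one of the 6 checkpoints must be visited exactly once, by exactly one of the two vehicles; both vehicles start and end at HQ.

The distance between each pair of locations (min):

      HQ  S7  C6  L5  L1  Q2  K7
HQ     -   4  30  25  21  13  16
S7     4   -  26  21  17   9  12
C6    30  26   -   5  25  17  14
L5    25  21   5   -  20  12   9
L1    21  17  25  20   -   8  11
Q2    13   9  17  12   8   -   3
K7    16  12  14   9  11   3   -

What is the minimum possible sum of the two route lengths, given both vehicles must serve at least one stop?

There are 2^5 − 1 = 31 ways to divide the 6 stops into two non-empty groups. For each, the best each vehicle can do is its own shortest tour through its group:
  {S7} + {C6, L5, L1, Q2, K7}: 8 + 76 = 84
  {C6} + {S7, L5, L1, Q2, K7}: 60 + 66 = 126
  {S7, C6} + {L5, L1, Q2, K7}: 60 + 66 = 126
  {L5} + {S7, C6, L1, Q2, K7}: 50 + 76 = 126
  {S7, L5} + {C6, L1, Q2, K7}: 50 + 76 = 126
  {C6, L5} + {S7, L1, Q2, K7}: 60 + 48 = 108
  … (31 splits in total)
Best: vehicle 1 HQ → S7 → HQ = 8; vehicle 2 HQ → C6 → L5 → K7 → L1 → Q2 → HQ = 76; combined 84.

Minimum combined distance: 84 min.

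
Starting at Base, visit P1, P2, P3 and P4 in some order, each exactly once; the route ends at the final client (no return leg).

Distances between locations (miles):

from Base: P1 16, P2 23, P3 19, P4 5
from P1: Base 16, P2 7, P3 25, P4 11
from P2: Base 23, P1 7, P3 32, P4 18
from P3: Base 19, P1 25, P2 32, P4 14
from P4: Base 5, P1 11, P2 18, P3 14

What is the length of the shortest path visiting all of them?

There are 4! = 24 possible orderings.
Base→P1→P2→P3→P4: 16+7+32+14 = 69
Base→P1→P2→P4→P3: 16+7+18+14 = 55
Base→P1→P3→P2→P4: 16+25+32+18 = 91
Base→P1→P3→P4→P2: 16+25+14+18 = 73
Base→P1→P4→P2→P3: 16+11+18+32 = 77
Base→P1→P4→P3→P2: 16+11+14+32 = 73
Base→P2→P1→P3→P4: 23+7+25+14 = 69
Base→P2→P1→P4→P3: 23+7+11+14 = 55
Base→P2→P3→P1→P4: 23+32+25+11 = 91
Base→P2→P3→P4→P1: 23+32+14+11 = 80
Base→P2→P4→P1→P3: 23+18+11+25 = 77
Base→P2→P4→P3→P1: 23+18+14+25 = 80
Base→P3→P1→P2→P4: 19+25+7+18 = 69
Base→P3→P1→P4→P2: 19+25+11+18 = 73
… (10 more)
Base→P3→P4→P1→P2: 19+14+11+7 = 51  ← best
The minimum is 51.
One shortest path: Base → P3 → P4 → P1 → P2.

51 miles — the minimum one-way total.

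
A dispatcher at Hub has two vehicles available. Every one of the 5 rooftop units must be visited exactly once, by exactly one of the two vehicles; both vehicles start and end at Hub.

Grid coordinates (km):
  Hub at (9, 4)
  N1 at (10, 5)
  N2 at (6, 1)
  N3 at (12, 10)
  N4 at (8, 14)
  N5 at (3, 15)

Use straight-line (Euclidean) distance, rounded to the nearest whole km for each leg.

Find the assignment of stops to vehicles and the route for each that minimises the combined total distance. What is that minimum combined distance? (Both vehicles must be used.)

Check every non-empty split of the stops between the two vehicles; for each half take its own optimal tour:
  {N1} + {N2, N3, N4, N5}: 2 + 36 = 38
  {N2} + {N1, N3, N4, N5}: 8 + 30 = 38
  {N1, N2} + {N3, N4, N5}: 11 + 31 = 42
  {N3} + {N1, N2, N4, N5}: 14 + 33 = 47
  {N1, N3} + {N2, N4, N5}: 13 + 33 = 46
  {N2, N3} + {N1, N4, N5}: 22 + 28 = 50
  … (15 splits in total)
Best: vehicle 1 Hub → N1 → Hub = 2; vehicle 2 Hub → N2 → N5 → N4 → N3 → Hub = 36; combined 38.

38 km — the smallest possible combined total.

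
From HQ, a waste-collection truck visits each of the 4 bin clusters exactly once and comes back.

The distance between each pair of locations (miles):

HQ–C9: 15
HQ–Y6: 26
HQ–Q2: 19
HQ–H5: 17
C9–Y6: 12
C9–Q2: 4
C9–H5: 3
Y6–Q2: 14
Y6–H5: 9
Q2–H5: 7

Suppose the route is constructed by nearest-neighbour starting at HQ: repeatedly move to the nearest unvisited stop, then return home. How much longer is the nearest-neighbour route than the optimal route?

The nearest-neighbour route is 6 miles longer than optimal.

From HQ: C9=15, H5=17, Q2=19, Y6=26 → choose C9 (15).
From C9: H5=3, Q2=4, Y6=12 → choose H5 (3).
From H5: Q2=7, Y6=9 → choose Q2 (7).
From Q2: Y6=14 → choose Y6 (14).
NN route HQ → C9 → H5 → Q2 → Y6 → HQ costs 65.
Optimal: HQ → C9 → Q2 → Y6 → H5 → HQ costs 59 (by enumerating all 12 distinct tours).
Excess = 65 − 59 = 6.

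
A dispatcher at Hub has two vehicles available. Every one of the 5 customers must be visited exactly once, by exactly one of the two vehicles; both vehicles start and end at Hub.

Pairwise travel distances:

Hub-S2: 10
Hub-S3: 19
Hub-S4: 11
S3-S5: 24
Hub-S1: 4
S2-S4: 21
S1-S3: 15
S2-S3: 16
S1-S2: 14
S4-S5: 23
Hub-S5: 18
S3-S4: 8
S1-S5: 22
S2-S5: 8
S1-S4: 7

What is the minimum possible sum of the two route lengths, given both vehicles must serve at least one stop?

Minimum combined distance: 69.

Try each way of splitting the stops between the two vehicles (each non-empty) and, for each split, find the best tour for each vehicle:
  {S1} + {S2, S3, S4, S5}: 8 + 61 = 69
  {S2} + {S1, S3, S4, S5}: 20 + 61 = 81
  {S1, S2} + {S3, S4, S5}: 28 + 61 = 89
  {S3} + {S1, S2, S4, S5}: 38 + 52 = 90
  {S1, S3} + {S2, S4, S5}: 38 + 52 = 90
  {S2, S3} + {S1, S4, S5}: 45 + 52 = 97
  … (15 splits in total)
Best: vehicle 1 Hub → S1 → Hub = 8; vehicle 2 Hub → S2 → S5 → S3 → S4 → Hub = 61; combined 69.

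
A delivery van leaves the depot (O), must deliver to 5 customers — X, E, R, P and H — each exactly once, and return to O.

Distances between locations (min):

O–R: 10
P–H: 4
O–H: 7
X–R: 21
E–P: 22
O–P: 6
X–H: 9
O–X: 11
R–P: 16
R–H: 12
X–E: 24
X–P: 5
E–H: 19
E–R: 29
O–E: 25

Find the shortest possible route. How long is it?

O - X - E - R - P - H - O: 11+24+29+16+4+7 = 91
O - X - E - R - H - P - O: 11+24+29+12+4+6 = 86
O - X - E - P - R - H - O: 11+24+22+16+12+7 = 92
O - X - E - P - H - R - O: 11+24+22+4+12+10 = 83
O - X - E - H - R - P - O: 11+24+19+12+16+6 = 88
O - X - E - H - P - R - O: 11+24+19+4+16+10 = 84
O - X - R - E - P - H - O: 11+21+29+22+4+7 = 94
O - X - R - E - H - P - O: 11+21+29+19+4+6 = 90
O - X - R - P - E - H - O: 11+21+16+22+19+7 = 96
O - X - R - P - H - E - O: 11+21+16+4+19+25 = 96
O - X - R - H - E - P - O: 11+21+12+19+22+6 = 91
O - X - R - H - P - E - O: 11+21+12+4+22+25 = 95
O - X - P - E - R - H - O: 11+5+22+29+12+7 = 86
O - X - P - E - H - R - O: 11+5+22+19+12+10 = 79
… (46 more)
O - R - H - E - X - P - O: 10+12+19+24+5+6 = 76  ← best
The minimum is 76.
One optimal route: O → R → H → E → X → P → O (or its reverse).

Minimum total distance: 76 min.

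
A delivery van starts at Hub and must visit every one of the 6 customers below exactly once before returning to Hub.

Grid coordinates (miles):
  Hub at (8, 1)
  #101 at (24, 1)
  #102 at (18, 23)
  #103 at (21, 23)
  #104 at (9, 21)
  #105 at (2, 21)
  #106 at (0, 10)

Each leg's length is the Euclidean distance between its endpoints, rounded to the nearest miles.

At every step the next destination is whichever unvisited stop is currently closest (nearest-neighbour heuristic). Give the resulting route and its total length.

80 miles along Hub → #106 → #105 → #104 → #102 → #103 → #101 → Hub.

Hub → [#106:12 / #101:16 / #104:20 / #105:21 / #102:24 / #103:26] → #106 (12)
#106 → [#105:11 / #104:14 / #102:22 / #103:25 / #101:26] → #105 (11)
#105 → [#104:7 / #102:16 / #103:19 / #101:30] → #104 (7)
#104 → [#102:9 / #103:12 / #101:25] → #102 (9)
#102 → [#103:3 / #101:23] → #103 (3)
#103 → [#101:22] → #101 (22)
Return #101→Hub: 16.
Total = 12 + 11 + 7 + 9 + 3 + 22 + 16 = 80.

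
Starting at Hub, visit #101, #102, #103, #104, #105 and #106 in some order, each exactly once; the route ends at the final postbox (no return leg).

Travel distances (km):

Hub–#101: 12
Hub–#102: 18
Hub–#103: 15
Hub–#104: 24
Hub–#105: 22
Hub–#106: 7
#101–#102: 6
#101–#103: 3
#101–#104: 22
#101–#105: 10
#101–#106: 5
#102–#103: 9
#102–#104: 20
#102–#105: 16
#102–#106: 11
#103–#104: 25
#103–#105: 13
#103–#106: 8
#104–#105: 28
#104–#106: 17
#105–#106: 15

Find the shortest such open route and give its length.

There are 6! = 720 possible orderings.
Hub → #101 → #102 → #103 → #104 → #105 → #106: 12+6+9+25+28+15 = 95
Hub → #101 → #102 → #103 → #104 → #106 → #105: 12+6+9+25+17+15 = 84
Hub → #101 → #102 → #103 → #105 → #104 → #106: 12+6+9+13+28+17 = 85
Hub → #101 → #102 → #103 → #105 → #106 → #104: 12+6+9+13+15+17 = 72
Hub → #101 → #102 → #103 → #106 → #104 → #105: 12+6+9+8+17+28 = 80
Hub → #101 → #102 → #103 → #106 → #105 → #104: 12+6+9+8+15+28 = 78
Hub → #101 → #102 → #104 → #103 → #105 → #106: 12+6+20+25+13+15 = 91
Hub → #101 → #102 → #104 → #103 → #106 → #105: 12+6+20+25+8+15 = 86
… (712 more)
Hub → #106 → #101 → #103 → #105 → #102 → #104: 7+5+3+13+16+20 = 64  ← best
The minimum is 64.
One shortest path: Hub → #106 → #101 → #103 → #105 → #102 → #104.

Shortest open route: 64 km.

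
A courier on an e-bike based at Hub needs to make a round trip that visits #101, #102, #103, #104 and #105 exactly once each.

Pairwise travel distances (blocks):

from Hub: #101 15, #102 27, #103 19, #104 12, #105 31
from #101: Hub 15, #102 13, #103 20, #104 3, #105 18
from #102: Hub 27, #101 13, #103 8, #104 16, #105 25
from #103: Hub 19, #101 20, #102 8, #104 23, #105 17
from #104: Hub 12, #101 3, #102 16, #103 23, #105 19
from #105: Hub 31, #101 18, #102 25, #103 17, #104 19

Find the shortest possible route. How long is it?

Minimum total distance: 84 blocks.

There are 60 distinct closed tours to check (reversals are equivalent).
Hub→#101→#102→#103→#104→#105→Hub: 15+13+8+23+19+31 = 109
Hub→#101→#102→#103→#105→#104→Hub: 15+13+8+17+19+12 = 84
Hub→#101→#102→#104→#103→#105→Hub: 15+13+16+23+17+31 = 115
Hub→#101→#102→#104→#105→#103→Hub: 15+13+16+19+17+19 = 99
Hub→#101→#102→#105→#103→#104→Hub: 15+13+25+17+23+12 = 105
Hub→#101→#102→#105→#104→#103→Hub: 15+13+25+19+23+19 = 114
Hub→#101→#103→#102→#104→#105→Hub: 15+20+8+16+19+31 = 109
Hub→#101→#103→#102→#105→#104→Hub: 15+20+8+25+19+12 = 99
Hub→#101→#103→#104→#102→#105→Hub: 15+20+23+16+25+31 = 130
Hub→#101→#103→#104→#105→#102→Hub: 15+20+23+19+25+27 = 129
Hub→#101→#103→#105→#102→#104→Hub: 15+20+17+25+16+12 = 105
Hub→#101→#103→#105→#104→#102→Hub: 15+20+17+19+16+27 = 114
Hub→#101→#104→#102→#103→#105→Hub: 15+3+16+8+17+31 = 90
Hub→#101→#104→#102→#105→#103→Hub: 15+3+16+25+17+19 = 95
… (46 more)
The minimum is 84.
One optimal route: Hub → #101 → #102 → #103 → #105 → #104 → Hub (or its reverse).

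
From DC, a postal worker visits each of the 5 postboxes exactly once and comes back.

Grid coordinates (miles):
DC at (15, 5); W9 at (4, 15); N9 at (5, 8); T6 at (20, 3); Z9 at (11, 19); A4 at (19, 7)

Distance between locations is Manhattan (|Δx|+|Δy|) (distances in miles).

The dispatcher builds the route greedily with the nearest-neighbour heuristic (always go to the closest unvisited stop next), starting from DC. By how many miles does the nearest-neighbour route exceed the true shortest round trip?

Excess over optimum: 4 miles.

DC: A4=6, T6=7, N9=13, Z9=18, W9=21 ⇒ A4
A4: T6=5, N9=15, Z9=20, W9=23 ⇒ T6
T6: N9=20, Z9=25, W9=28 ⇒ N9
N9: W9=8, Z9=17 ⇒ W9
W9: Z9=11 ⇒ Z9
NN route DC → A4 → T6 → N9 → W9 → Z9 → DC costs 68.
Optimal: DC → N9 → W9 → Z9 → A4 → T6 → DC costs 64 (by enumerating all 60 distinct tours).
Excess = 68 − 64 = 4.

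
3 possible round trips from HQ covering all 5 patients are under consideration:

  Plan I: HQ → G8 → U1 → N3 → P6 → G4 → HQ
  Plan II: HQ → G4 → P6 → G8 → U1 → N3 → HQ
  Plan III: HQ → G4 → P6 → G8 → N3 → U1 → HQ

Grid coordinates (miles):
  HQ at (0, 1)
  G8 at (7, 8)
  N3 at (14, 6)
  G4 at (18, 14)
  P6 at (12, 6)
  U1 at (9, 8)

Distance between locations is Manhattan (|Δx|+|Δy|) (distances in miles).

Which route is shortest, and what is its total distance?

Plan I: 14 + 2 + 7 + 2 + 14 + 31 = 70
Plan II: 31 + 14 + 7 + 2 + 7 + 19 = 80
Plan III: 31 + 14 + 7 + 9 + 7 + 16 = 84

70 miles — Plan I is the shortest.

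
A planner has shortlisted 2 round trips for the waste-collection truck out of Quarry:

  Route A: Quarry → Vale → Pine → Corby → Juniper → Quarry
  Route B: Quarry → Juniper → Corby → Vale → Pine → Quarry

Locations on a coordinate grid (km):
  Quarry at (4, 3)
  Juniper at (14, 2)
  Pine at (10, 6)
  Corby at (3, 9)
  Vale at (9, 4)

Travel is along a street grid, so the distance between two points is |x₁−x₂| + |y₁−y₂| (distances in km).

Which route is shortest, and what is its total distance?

48 km — Route A is the shortest.

Route A: 6 + 3 + 10 + 18 + 11 = 48
Route B: 11 + 18 + 11 + 3 + 9 = 52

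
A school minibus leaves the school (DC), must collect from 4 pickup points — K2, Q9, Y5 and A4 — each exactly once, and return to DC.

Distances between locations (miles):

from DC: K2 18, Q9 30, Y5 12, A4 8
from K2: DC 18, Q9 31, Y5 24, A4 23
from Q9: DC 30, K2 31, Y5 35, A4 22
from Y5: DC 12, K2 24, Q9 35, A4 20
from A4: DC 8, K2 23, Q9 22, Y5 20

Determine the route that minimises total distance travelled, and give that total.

There are 12 distinct closed tours to check (reversals are equivalent).
DC→K2→Q9→Y5→A4→DC: 18+31+35+20+8 = 112
DC→K2→Q9→A4→Y5→DC: 18+31+22+20+12 = 103
DC→K2→Y5→Q9→A4→DC: 18+24+35+22+8 = 107
DC→K2→Y5→A4→Q9→DC: 18+24+20+22+30 = 114
DC→K2→A4→Q9→Y5→DC: 18+23+22+35+12 = 110
DC→K2→A4→Y5→Q9→DC: 18+23+20+35+30 = 126
DC→Q9→K2→Y5→A4→DC: 30+31+24+20+8 = 113
DC→Q9→K2→A4→Y5→DC: 30+31+23+20+12 = 116
DC→Q9→Y5→K2→A4→DC: 30+35+24+23+8 = 120
DC→Q9→A4→K2→Y5→DC: 30+22+23+24+12 = 111
DC→Y5→K2→Q9→A4→DC: 12+24+31+22+8 = 97
DC→Y5→Q9→K2→A4→DC: 12+35+31+23+8 = 109
The minimum is 97.
One optimal route: DC → Y5 → K2 → Q9 → A4 → DC (or its reverse).

Minimum total distance: 97 miles.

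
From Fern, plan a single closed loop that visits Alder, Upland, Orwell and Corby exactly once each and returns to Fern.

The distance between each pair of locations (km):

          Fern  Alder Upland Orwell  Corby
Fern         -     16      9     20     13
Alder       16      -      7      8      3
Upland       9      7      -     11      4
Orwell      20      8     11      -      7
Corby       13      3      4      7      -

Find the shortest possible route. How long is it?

Fern → Alder → Upland → Orwell → Corby → Fern: 16+7+11+7+13 = 54
Fern → Alder → Upland → Corby → Orwell → Fern: 16+7+4+7+20 = 54
Fern → Alder → Orwell → Upland → Corby → Fern: 16+8+11+4+13 = 52
Fern → Alder → Orwell → Corby → Upland → Fern: 16+8+7+4+9 = 44
Fern → Alder → Corby → Upland → Orwell → Fern: 16+3+4+11+20 = 54
Fern → Alder → Corby → Orwell → Upland → Fern: 16+3+7+11+9 = 46
Fern → Upland → Alder → Orwell → Corby → Fern: 9+7+8+7+13 = 44
Fern → Upland → Alder → Corby → Orwell → Fern: 9+7+3+7+20 = 46
Fern → Upland → Orwell → Alder → Corby → Fern: 9+11+8+3+13 = 44
Fern → Upland → Corby → Alder → Orwell → Fern: 9+4+3+8+20 = 44
Fern → Orwell → Alder → Upland → Corby → Fern: 20+8+7+4+13 = 52
Fern → Orwell → Upland → Alder → Corby → Fern: 20+11+7+3+13 = 54
The minimum is 44.
One optimal route: Fern → Alder → Orwell → Corby → Upland → Fern (or its reverse).

Shortest round trip = 44 km.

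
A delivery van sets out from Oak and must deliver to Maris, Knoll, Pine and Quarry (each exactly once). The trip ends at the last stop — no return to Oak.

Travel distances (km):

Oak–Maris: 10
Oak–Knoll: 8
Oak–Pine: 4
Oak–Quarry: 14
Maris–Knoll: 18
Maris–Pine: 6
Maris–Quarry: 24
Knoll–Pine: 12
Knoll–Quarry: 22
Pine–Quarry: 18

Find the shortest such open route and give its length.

There are 4! = 24 possible orderings.
Oak→Maris→Knoll→Pine→Quarry: 10+18+12+18 = 58
Oak→Maris→Knoll→Quarry→Pine: 10+18+22+18 = 68
Oak→Maris→Pine→Knoll→Quarry: 10+6+12+22 = 50
Oak→Maris→Pine→Quarry→Knoll: 10+6+18+22 = 56
Oak→Maris→Quarry→Knoll→Pine: 10+24+22+12 = 68
Oak→Maris→Quarry→Pine→Knoll: 10+24+18+12 = 64
Oak→Knoll→Maris→Pine→Quarry: 8+18+6+18 = 50
Oak→Knoll→Maris→Quarry→Pine: 8+18+24+18 = 68
Oak→Knoll→Pine→Maris→Quarry: 8+12+6+24 = 50
Oak→Knoll→Pine→Quarry→Maris: 8+12+18+24 = 62
Oak→Knoll→Quarry→Maris→Pine: 8+22+24+6 = 60
Oak→Knoll→Quarry→Pine→Maris: 8+22+18+6 = 54
Oak→Pine→Maris→Knoll→Quarry: 4+6+18+22 = 50
Oak→Pine→Maris→Quarry→Knoll: 4+6+24+22 = 56
… (10 more)
The minimum is 50.
One shortest path: Oak → Maris → Pine → Knoll → Quarry.

Minimum one-way distance = 50 km.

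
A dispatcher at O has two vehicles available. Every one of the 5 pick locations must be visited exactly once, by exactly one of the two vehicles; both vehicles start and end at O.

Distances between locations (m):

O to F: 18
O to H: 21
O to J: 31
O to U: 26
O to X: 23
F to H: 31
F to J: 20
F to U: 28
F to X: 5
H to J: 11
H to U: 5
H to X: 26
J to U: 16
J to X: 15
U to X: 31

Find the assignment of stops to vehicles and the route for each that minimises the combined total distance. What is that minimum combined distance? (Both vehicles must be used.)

116 m — the smallest possible combined total.

Check every non-empty split of the stops between the two vehicles; for each half take its own optimal tour:
  {F} + {H, J, U, X}: 36 + 80 = 116
  {H} + {F, J, U, X}: 42 + 80 = 122
  {F, H} + {J, U, X}: 70 + 80 = 150
  {J} + {F, H, U, X}: 62 + 80 = 142
  {F, J} + {H, U, X}: 69 + 80 = 149
  {H, J} + {F, U, X}: 63 + 80 = 143
  … (15 splits in total)
Best: vehicle 1 O → F → O = 36; vehicle 2 O → H → U → J → X → O = 80; combined 116.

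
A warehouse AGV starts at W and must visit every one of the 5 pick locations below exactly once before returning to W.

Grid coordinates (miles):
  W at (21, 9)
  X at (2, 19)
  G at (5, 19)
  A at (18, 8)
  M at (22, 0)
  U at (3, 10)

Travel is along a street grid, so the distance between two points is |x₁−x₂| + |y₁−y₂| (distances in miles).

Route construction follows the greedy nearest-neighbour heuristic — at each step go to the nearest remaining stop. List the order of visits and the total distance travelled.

84 miles along W → A → M → U → X → G → W.

From W: distances to unvisited — A=4, M=10, U=19, G=26, X=29. Nearest is A (4).
From A: distances to unvisited — M=12, U=17, G=24, X=27. Nearest is M (12).
From M: distances to unvisited — U=29, G=36, X=39. Nearest is U (29).
From U: distances to unvisited — X=10, G=11. Nearest is X (10).
From X: distances to unvisited — G=3. Nearest is G (3).
Return G→W: 26.
Total = 4 + 12 + 29 + 10 + 3 + 26 = 84.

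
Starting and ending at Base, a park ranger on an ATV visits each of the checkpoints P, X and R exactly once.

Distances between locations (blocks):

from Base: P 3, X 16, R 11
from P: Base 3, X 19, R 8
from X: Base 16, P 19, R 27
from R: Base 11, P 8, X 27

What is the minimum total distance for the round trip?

With 3 stops there are 3!/2 = 3 distinct round trips (a route and its reverse cost the same).
Base - P - X - R - Base: 3+19+27+11 = 60
Base - P - R - X - Base: 3+8+27+16 = 54
Base - X - P - R - Base: 16+19+8+11 = 54
The minimum is 54.
One optimal route: Base → P → R → X → Base (or its reverse).

54 blocks — the shortest possible round trip.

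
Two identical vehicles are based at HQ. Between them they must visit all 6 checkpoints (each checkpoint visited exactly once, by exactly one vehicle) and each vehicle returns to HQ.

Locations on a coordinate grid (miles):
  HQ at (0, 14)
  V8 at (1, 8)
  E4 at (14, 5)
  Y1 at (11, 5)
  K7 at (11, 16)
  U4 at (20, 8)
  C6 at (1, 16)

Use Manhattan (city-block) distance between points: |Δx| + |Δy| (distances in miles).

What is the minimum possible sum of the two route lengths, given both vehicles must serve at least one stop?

Try each way of splitting the stops between the two vehicles (each non-empty) and, for each split, find the best tour for each vehicle:
  {V8} + {E4, Y1, K7, U4, C6}: 14 + 62 = 76
  {E4} + {V8, Y1, K7, U4, C6}: 46 + 62 = 108
  {V8, E4} + {Y1, K7, U4, C6}: 46 + 62 = 108
  {Y1} + {V8, E4, K7, U4, C6}: 40 + 62 = 102
  {V8, Y1} + {E4, K7, U4, C6}: 40 + 62 = 102
  {E4, Y1} + {V8, K7, U4, C6}: 46 + 56 = 102
  … (31 splits in total)
  {V8, E4, Y1, K7, U4} + {C6}: 62 + 6 = 68  ← best
Best: vehicle 1 HQ → V8 → Y1 → E4 → U4 → K7 → HQ = 62; vehicle 2 HQ → C6 → HQ = 6; combined 68.

68 miles — the smallest possible combined total.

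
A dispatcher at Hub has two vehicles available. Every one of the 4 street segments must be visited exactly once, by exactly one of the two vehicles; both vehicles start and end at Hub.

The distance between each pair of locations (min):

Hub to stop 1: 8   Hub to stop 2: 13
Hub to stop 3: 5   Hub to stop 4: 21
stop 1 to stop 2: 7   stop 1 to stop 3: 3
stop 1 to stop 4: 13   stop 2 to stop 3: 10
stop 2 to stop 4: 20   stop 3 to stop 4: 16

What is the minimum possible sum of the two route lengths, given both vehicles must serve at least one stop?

Try each way of splitting the stops between the two vehicles (each non-empty) and, for each split, find the best tour for each vehicle:
  {stop 1} + {stop 2, stop 3, stop 4}: 16 + 54 = 70
  {stop 2} + {stop 1, stop 3, stop 4}: 26 + 42 = 68
  {stop 1, stop 2} + {stop 3, stop 4}: 28 + 42 = 70
  {stop 3} + {stop 1, stop 2, stop 4}: 10 + 54 = 64
  {stop 1, stop 3} + {stop 2, stop 4}: 16 + 54 = 70
  {stop 2, stop 3} + {stop 1, stop 4}: 28 + 42 = 70
  … (7 splits in total)
Best: vehicle 1 Hub → stop 3 → Hub = 10; vehicle 2 Hub → stop 1 → stop 4 → stop 2 → Hub = 54; combined 64.

64 min — the smallest possible combined total.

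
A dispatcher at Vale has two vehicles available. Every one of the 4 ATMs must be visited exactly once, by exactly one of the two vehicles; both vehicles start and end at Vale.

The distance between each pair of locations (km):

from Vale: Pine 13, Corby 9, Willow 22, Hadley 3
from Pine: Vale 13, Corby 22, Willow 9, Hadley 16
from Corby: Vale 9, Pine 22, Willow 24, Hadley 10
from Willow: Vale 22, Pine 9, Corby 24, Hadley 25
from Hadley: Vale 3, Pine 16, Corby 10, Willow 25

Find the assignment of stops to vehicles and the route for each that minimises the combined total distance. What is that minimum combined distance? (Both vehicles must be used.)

There are 2^3 − 1 = 7 ways to divide the 4 stops into two non-empty groups. For each, the best each vehicle can do is its own shortest tour through its group:
  {Pine} + {Corby, Willow, Hadley}: 26 + 59 = 85
  {Corby} + {Pine, Willow, Hadley}: 18 + 50 = 68
  {Pine, Corby} + {Willow, Hadley}: 44 + 50 = 94
  {Willow} + {Pine, Corby, Hadley}: 44 + 48 = 92
  {Pine, Willow} + {Corby, Hadley}: 44 + 22 = 66
  {Corby, Willow} + {Pine, Hadley}: 55 + 32 = 87
  … (7 splits in total)
  {Pine, Corby, Willow} + {Hadley}: 55 + 6 = 61  ← best
Best: vehicle 1 Vale → Pine → Willow → Corby → Vale = 55; vehicle 2 Vale → Hadley → Vale = 6; combined 61.

Minimum combined distance: 61 km.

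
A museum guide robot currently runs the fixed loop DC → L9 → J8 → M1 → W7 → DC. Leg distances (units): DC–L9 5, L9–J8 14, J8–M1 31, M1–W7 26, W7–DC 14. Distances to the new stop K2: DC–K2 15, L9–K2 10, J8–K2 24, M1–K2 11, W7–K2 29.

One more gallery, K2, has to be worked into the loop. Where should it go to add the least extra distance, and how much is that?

Minimum extra distance: 4, inserting K2 between J8 and M1.

Insertion cost between consecutive stops i–j is d(i,K2) + d(K2,j) − d(i,j):
  between DC and L9: 15 + 10 − 5 = 20
  between L9 and J8: 10 + 24 − 14 = 20
  between J8 and M1: 24 + 11 − 31 = 4
  between M1 and W7: 11 + 29 − 26 = 14
  between W7 and DC: 29 + 15 − 14 = 30
Cheapest insertion is between J8 and M1, adding 4.
New total = 90 + 4 = 94.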